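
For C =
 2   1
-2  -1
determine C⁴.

C² = [[2, 1], [-2, -1]]
C³ = [[2, 1], [-2, -1]]
C⁴ = [[2, 1], [-2, -1]]

[[2, 1], [-2, -1]]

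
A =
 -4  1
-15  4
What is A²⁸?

A² = I (check: tr A = 0 and det A = -1), so A²⁸ = I since 28 is even.

[[1, 0], [0, 1]]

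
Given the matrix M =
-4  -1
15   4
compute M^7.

[[-4, -1], [15, 4]]

M² = I (check: tr M = 0 and det M = -1), so M^7 = M since 7 is odd.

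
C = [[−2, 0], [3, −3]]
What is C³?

[[−8, 0], [57, −27]]

C² = [[4, 0], [−15, 9]]
C³ = [[−8, 0], [57, −27]]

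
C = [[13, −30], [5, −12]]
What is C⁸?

[[19171, −37830], [6305, −12354]]

tr C = 1 and det C = −6, so the characteristic polynomial is λ² − (1)λ + (−6) with roots −2 and 3.
Eigenvectors give P = [[−2, −3], [−1, −1]] with P⁻¹ = [[1, −3], [−1, 2]], and C = P·diag(−2, 3)·P⁻¹.
Then C⁸ = P·diag(256, 6561)·P⁻¹ = [[−512, −19683], [−256, −6561]] · [[1, −3], [−1, 2]] = [[19171, −37830], [6305, −12354]].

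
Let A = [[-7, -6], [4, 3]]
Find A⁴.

tr A = -4 and det A = 3, so the characteristic polynomial is λ² − (-4)λ + (3) with roots -1 and -3.
Eigenvectors give P = [[1, 3], [-1, -2]] with P⁻¹ = [[-2, -3], [1, 1]], and A = P·diag(-1, -3)·P⁻¹.
Then A⁴ = P·diag(1, 81)·P⁻¹ = [[1, 243], [-1, -162]] · [[-2, -3], [1, 1]] = [[241, 240], [-160, -159]].

[[241, 240], [-160, -159]]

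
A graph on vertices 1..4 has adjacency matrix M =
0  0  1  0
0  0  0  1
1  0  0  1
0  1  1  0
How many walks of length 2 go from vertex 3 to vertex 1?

0

The number of length-2 walks from vertex 3 to vertex 1 is entry (3,1) of M^2, where M is the adjacency matrix.
M^2 = [[1, 0, 0, 1], [0, 1, 1, 0], [0, 1, 2, 0], [1, 0, 0, 2]]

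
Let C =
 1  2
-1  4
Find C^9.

[[-18659, 38342], [-19171, 38854]]

tr C = 5 and det C = 6, so the characteristic polynomial is λ² − (5)λ + (6) with roots 2 and 3.
Eigenvectors give P = [[-2, -1], [-1, -1]] with P⁻¹ = [[-1, 1], [1, -2]], and C = P·diag(2, 3)·P⁻¹.
Then C^9 = P·diag(512, 19683)·P⁻¹ = [[-1024, -19683], [-512, -19683]] · [[-1, 1], [1, -2]] = [[-18659, 38342], [-19171, 38854]].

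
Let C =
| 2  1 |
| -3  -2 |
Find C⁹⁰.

[[1, 0], [0, 1]]

C² = I (check: tr C = 0 and det C = -1), so C⁹⁰ = I since 90 is even.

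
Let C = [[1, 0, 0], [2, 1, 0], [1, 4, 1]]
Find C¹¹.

[[1, 0, 0], [22, 1, 0], [451, 44, 1]]

C = I + N where N = [[0, 0, 0], [2, 0, 0], [1, 4, 0]] is strictly lower-triangular, so N³ = 0.
(I + N)¹¹ = I + 11·N + 55·N² = [[1, 0, 0], [22, 1, 0], [451, 44, 1]].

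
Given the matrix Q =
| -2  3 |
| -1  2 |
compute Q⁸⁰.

Q² = I (check: tr Q = 0 and det Q = -1), so Q⁸⁰ = I since 80 is even.

[[1, 0], [0, 1]]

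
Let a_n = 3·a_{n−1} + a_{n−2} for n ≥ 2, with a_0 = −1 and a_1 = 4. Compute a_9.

With companion matrix T = [[3, 1], [1, 0]], [a_n, a_{n−1}]ᵀ = T·[a_{n−1}, a_{n−2}]ᵀ, so [a_9, a_8]ᵀ = T^8·[a_1, a_0]ᵀ.
T^8 = [[12970, 3927], [3927, 1189]], giving [a_9, a_8]ᵀ = [[47953], [14519]].

47953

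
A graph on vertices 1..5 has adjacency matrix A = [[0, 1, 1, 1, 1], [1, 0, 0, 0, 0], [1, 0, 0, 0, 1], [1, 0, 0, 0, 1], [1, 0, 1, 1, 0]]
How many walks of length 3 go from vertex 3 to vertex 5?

5

The number of length-3 walks from vertex 3 to vertex 5 is entry (3,5) of A^3, where A is the adjacency matrix.
A^2 = [[4, 0, 1, 1, 2], [0, 1, 1, 1, 1], [1, 1, 2, 2, 1], [1, 1, 2, 2, 1], [2, 1, 1, 1, 3]]
A^3 = [[4, 4, 6, 6, 6], [4, 0, 1, 1, 2], [6, 1, 2, 2, 5], [6, 1, 2, 2, 5], [6, 2, 5, 5, 4]]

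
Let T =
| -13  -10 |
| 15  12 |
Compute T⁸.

tr T = -1 and det T = -6, so the characteristic polynomial is λ² − (-1)λ + (-6) with roots -3 and 2.
Eigenvectors give P = [[1, -2], [-1, 3]] with P⁻¹ = [[3, 2], [1, 1]], and T = P·diag(-3, 2)·P⁻¹.
Then T⁸ = P·diag(6561, 256)·P⁻¹ = [[6561, -512], [-6561, 768]] · [[3, 2], [1, 1]] = [[19171, 12610], [-18915, -12354]].

[[19171, 12610], [-18915, -12354]]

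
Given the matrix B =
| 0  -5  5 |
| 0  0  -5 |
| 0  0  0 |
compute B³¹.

B is strictly triangular, hence nilpotent: B³ = 0, so B³¹ = 0.

[[0, 0, 0], [0, 0, 0], [0, 0, 0]]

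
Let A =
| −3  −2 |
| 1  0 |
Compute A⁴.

[[31, 30], [−15, −14]]

tr A = −3 and det A = 2, so the characteristic polynomial is λ² − (−3)λ + (2) with roots −2 and −1.
Eigenvectors give P = [[−2, −1], [1, 1]] with P⁻¹ = [[−1, −1], [1, 2]], and A = P·diag(−2, −1)·P⁻¹.
Then A⁴ = P·diag(16, 1)·P⁻¹ = [[−32, −1], [16, 1]] · [[−1, −1], [1, 2]] = [[31, 30], [−15, −14]].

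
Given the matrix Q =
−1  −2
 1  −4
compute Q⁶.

[[−601, 1330], [−665, 1394]]

tr Q = −5 and det Q = 6, so the characteristic polynomial is λ² − (−5)λ + (6) with roots −2 and −3.
Eigenvectors give P = [[2, 1], [1, 1]] with P⁻¹ = [[1, −1], [−1, 2]], and Q = P·diag(−2, −3)·P⁻¹.
Then Q⁶ = P·diag(64, 729)·P⁻¹ = [[128, 729], [64, 729]] · [[1, −1], [−1, 2]] = [[−601, 1330], [−665, 1394]].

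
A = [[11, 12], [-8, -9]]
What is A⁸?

tr A = 2 and det A = -3, so the characteristic polynomial is λ² − (2)λ + (-3) with roots -1 and 3.
Eigenvectors give P = [[-1, -3], [1, 2]] with P⁻¹ = [[2, 3], [-1, -1]], and A = P·diag(-1, 3)·P⁻¹.
Then A⁸ = P·diag(1, 6561)·P⁻¹ = [[-1, -19683], [1, 13122]] · [[2, 3], [-1, -1]] = [[19681, 19680], [-13120, -13119]].

[[19681, 19680], [-13120, -13119]]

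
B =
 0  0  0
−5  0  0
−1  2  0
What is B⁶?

B is strictly triangular, hence nilpotent: B³ = 0, so B⁶ = 0.

[[0, 0, 0], [0, 0, 0], [0, 0, 0]]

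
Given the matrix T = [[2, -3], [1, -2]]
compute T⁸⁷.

T² = I (check: tr T = 0 and det T = -1), so T⁸⁷ = T since 87 is odd.

[[2, -3], [1, -2]]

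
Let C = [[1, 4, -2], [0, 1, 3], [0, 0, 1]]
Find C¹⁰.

C = I + N where N = [[0, 4, -2], [0, 0, 3], [0, 0, 0]] is strictly upper-triangular, so N³ = 0.
(I + N)¹⁰ = I + 10·N + 45·N² = [[1, 40, 520], [0, 1, 30], [0, 0, 1]].

[[1, 40, 520], [0, 1, 30], [0, 0, 1]]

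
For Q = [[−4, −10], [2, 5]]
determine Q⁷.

Q² = Q (a projection; rank 1, trace 1), so Q⁷ = Q.

[[−4, −10], [2, 5]]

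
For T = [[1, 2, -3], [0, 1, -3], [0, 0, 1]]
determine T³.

[[1, 6, -27], [0, 1, -9], [0, 0, 1]]

T = I + N where N = [[0, 2, -3], [0, 0, -3], [0, 0, 0]] is strictly upper-triangular, so N³ = 0.
(I + N)³ = I + 3·N + 3·N² = [[1, 6, -27], [0, 1, -9], [0, 0, 1]].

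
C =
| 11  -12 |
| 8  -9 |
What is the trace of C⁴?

tr C = 2 and det C = -3, so the characteristic polynomial is λ² − (2)λ + (-3) with roots 3 and -1.
Eigenvectors give P = [[3, 1], [2, 1]] with P⁻¹ = [[1, -1], [-2, 3]], and C = P·diag(3, -1)·P⁻¹.
Then C⁴ = P·diag(81, 1)·P⁻¹ = [[243, 1], [162, 1]] · [[1, -1], [-2, 3]] = [[241, -240], [160, -159]].

82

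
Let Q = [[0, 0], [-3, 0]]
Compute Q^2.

[[0, 0], [0, 0]]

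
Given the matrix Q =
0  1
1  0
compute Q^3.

Q² = I (check: tr Q = 0 and det Q = -1), so Q^3 = Q since 3 is odd.

[[0, 1], [1, 0]]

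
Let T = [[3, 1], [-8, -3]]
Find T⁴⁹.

T² = I (check: tr T = 0 and det T = -1), so T⁴⁹ = T since 49 is odd.

[[3, 1], [-8, -3]]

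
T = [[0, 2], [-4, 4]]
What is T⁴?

[[-64, 0], [0, -64]]

T² = [[-8, 8], [-16, 8]]
T³ = [[-32, 16], [-32, 0]]
T⁴ = [[-64, 0], [0, -64]]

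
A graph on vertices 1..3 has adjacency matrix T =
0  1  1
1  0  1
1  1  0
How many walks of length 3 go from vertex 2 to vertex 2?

The number of length-3 walks from vertex 2 to vertex 2 is entry (2,2) of T^3, where T is the adjacency matrix.
T^2 = [[2, 1, 1], [1, 2, 1], [1, 1, 2]]
T^3 = [[2, 3, 3], [3, 2, 3], [3, 3, 2]]

2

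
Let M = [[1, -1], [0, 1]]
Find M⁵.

M = I + N where N = [[0, -1], [0, 0]] is strictly upper-triangular, so N² = 0.
(I + N)⁵ = I + 5·N = [[1, -5], [0, 1]].

[[1, -5], [0, 1]]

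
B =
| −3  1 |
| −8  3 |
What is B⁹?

B² = I (check: tr B = 0 and det B = −1), so B⁹ = B since 9 is odd.

[[−3, 1], [−8, 3]]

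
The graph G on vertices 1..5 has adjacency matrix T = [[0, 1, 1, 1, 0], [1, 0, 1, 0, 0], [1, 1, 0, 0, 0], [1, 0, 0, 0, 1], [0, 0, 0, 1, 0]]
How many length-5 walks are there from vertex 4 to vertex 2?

The number of length-5 walks from vertex 4 to vertex 2 is entry (4,2) of T⁵, where T is the adjacency matrix.
T² = [[3, 1, 1, 0, 1], [1, 2, 1, 1, 0], [1, 1, 2, 1, 0], [0, 1, 1, 2, 0], [1, 0, 0, 0, 1]]
T³ = [[2, 4, 4, 4, 0], [4, 2, 3, 1, 1], [4, 3, 2, 1, 1], [4, 1, 1, 0, 2], [0, 1, 1, 2, 0]]
T⁴ = [[12, 6, 6, 2, 4], [6, 7, 6, 5, 1], [6, 6, 7, 5, 1], [2, 5, 5, 6, 0], [4, 1, 1, 0, 2]]
T⁵ = [[14, 18, 18, 16, 2], [18, 12, 13, 7, 5], [18, 13, 12, 7, 5], [16, 7, 7, 2, 6], [2, 5, 5, 6, 0]]

7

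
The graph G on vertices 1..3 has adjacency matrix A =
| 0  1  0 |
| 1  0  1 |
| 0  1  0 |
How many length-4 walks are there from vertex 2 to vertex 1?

The number of length-4 walks from vertex 2 to vertex 1 is entry (2,1) of A^4, where A is the adjacency matrix.
A^2 = [[1, 0, 1], [0, 2, 0], [1, 0, 1]]
A^3 = [[0, 2, 0], [2, 0, 2], [0, 2, 0]]
A^4 = [[2, 0, 2], [0, 4, 0], [2, 0, 2]]

0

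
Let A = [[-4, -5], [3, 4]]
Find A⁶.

[[1, 0], [0, 1]]

A² = I (check: tr A = 0 and det A = -1), so A⁶ = I since 6 is even.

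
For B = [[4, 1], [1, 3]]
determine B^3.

[[75, 38], [38, 37]]

B^2 = [[17, 7], [7, 10]]
B^3 = [[75, 38], [38, 37]]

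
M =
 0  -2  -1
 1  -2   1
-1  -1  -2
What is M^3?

[[5, -8, 6], [6, 9, 14], [2, -18, -3]]

M^2 = [[-1, 5, 0], [-3, 1, -5], [1, 6, 4]]
M^3 = [[5, -8, 6], [6, 9, 14], [2, -18, -3]]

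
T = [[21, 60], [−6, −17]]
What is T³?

tr T = 4 and det T = 3, so the characteristic polynomial is λ² − (4)λ + (3) with roots 3 and 1.
Eigenvectors give P = [[−10, −3], [3, 1]] with P⁻¹ = [[−1, −3], [3, 10]], and T = P·diag(3, 1)·P⁻¹.
Then T³ = P·diag(27, 1)·P⁻¹ = [[−270, −3], [81, 1]] · [[−1, −3], [3, 10]] = [[261, 780], [−78, −233]].

[[261, 780], [−78, −233]]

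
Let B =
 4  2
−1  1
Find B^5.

[[454, 422], [−211, −179]]

tr B = 5 and det B = 6, so the characteristic polynomial is λ² − (5)λ + (6) with roots 3 and 2.
Eigenvectors give P = [[2, −1], [−1, 1]] with P⁻¹ = [[1, 1], [1, 2]], and B = P·diag(3, 2)·P⁻¹.
Then B^5 = P·diag(243, 32)·P⁻¹ = [[486, −32], [−243, 32]] · [[1, 1], [1, 2]] = [[454, 422], [−211, −179]].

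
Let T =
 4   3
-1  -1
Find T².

[[13, 9], [-3, -2]]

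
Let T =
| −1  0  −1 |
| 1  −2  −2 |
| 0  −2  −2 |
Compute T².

[[1, 2, 3], [−3, 8, 7], [−2, 8, 8]]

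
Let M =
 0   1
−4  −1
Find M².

[[−4, −1], [4, −3]]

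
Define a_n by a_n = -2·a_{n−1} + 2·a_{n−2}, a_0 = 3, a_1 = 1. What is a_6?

With companion matrix M = [[-2, 2], [1, 0]], [a_n, a_{n−1}]ᵀ = M·[a_{n−1}, a_{n−2}]ᵀ, so [a_6, a_5]ᵀ = M⁵·[a_1, a_0]ᵀ.
M⁵ = [[-120, 88], [44, -32]], giving [a_6, a_5]ᵀ = [[144], [-52]].

144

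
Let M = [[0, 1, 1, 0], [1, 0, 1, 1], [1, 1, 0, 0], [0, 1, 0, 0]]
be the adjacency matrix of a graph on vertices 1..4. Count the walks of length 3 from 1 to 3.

3

The number of length-3 walks from vertex 1 to vertex 3 is entry (1,3) of M³, where M is the adjacency matrix.
M² = [[2, 1, 1, 1], [1, 3, 1, 0], [1, 1, 2, 1], [1, 0, 1, 1]]
M³ = [[2, 4, 3, 1], [4, 2, 4, 3], [3, 4, 2, 1], [1, 3, 1, 0]]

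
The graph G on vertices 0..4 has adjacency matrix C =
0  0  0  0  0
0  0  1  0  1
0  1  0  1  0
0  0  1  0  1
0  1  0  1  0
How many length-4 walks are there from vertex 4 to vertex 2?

The number of length-4 walks from vertex 4 to vertex 2 is entry (4,2) of C^4, where C is the adjacency matrix.
C^2 = [[0, 0, 0, 0, 0], [0, 2, 0, 2, 0], [0, 0, 2, 0, 2], [0, 2, 0, 2, 0], [0, 0, 2, 0, 2]]
C^3 = [[0, 0, 0, 0, 0], [0, 0, 4, 0, 4], [0, 4, 0, 4, 0], [0, 0, 4, 0, 4], [0, 4, 0, 4, 0]]
C^4 = [[0, 0, 0, 0, 0], [0, 8, 0, 8, 0], [0, 0, 8, 0, 8], [0, 8, 0, 8, 0], [0, 0, 8, 0, 8]]

8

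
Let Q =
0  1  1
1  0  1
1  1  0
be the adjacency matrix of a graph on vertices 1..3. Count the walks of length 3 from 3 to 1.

The number of length-3 walks from vertex 3 to vertex 1 is entry (3,1) of Q³, where Q is the adjacency matrix.
Q² = [[2, 1, 1], [1, 2, 1], [1, 1, 2]]
Q³ = [[2, 3, 3], [3, 2, 3], [3, 3, 2]]

3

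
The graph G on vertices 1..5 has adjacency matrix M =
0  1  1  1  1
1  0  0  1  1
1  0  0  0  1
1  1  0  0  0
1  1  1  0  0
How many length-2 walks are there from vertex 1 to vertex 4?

1

The number of length-2 walks from vertex 1 to vertex 4 is entry (1,4) of M², where M is the adjacency matrix.
M² = [[4, 2, 1, 1, 2], [2, 3, 2, 1, 1], [1, 2, 2, 1, 1], [1, 1, 1, 2, 2], [2, 1, 1, 2, 3]]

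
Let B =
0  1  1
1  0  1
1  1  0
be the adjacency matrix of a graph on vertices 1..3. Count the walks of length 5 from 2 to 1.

The number of length-5 walks from vertex 2 to vertex 1 is entry (2,1) of B⁵, where B is the adjacency matrix.
B² = [[2, 1, 1], [1, 2, 1], [1, 1, 2]]
B³ = [[2, 3, 3], [3, 2, 3], [3, 3, 2]]
B⁴ = [[6, 5, 5], [5, 6, 5], [5, 5, 6]]
B⁵ = [[10, 11, 11], [11, 10, 11], [11, 11, 10]]

11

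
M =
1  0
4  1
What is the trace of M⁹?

M = I + N where N = [[0, 0], [4, 0]] is strictly lower-triangular, so N² = 0.
(I + N)⁹ = I + 9·N = [[1, 0], [36, 1]].

2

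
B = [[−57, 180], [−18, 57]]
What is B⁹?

tr B = 0 and det B = −9, so the characteristic polynomial is λ² − (0)λ + (−9) with roots −3 and 3.
Eigenvectors give P = [[10, 3], [3, 1]] with P⁻¹ = [[1, −3], [−3, 10]], and B = P·diag(−3, 3)·P⁻¹.
Then B⁹ = P·diag(−19683, 19683)·P⁻¹ = [[−196830, 59049], [−59049, 19683]] · [[1, −3], [−3, 10]] = [[−373977, 1180980], [−118098, 373977]].

[[−373977, 1180980], [−118098, 373977]]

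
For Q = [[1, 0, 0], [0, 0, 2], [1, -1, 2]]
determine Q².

[[1, 0, 0], [2, -2, 4], [3, -2, 2]]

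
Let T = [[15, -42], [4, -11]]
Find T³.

tr T = 4 and det T = 3, so the characteristic polynomial is λ² − (4)λ + (3) with roots 3 and 1.
Eigenvectors give P = [[7, -3], [2, -1]] with P⁻¹ = [[1, -3], [2, -7]], and T = P·diag(3, 1)·P⁻¹.
Then T³ = P·diag(27, 1)·P⁻¹ = [[189, -3], [54, -1]] · [[1, -3], [2, -7]] = [[183, -546], [52, -155]].

[[183, -546], [52, -155]]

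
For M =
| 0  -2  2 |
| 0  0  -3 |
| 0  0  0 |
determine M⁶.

M is strictly triangular, hence nilpotent: M³ = 0, so M⁶ = 0.

[[0, 0, 0], [0, 0, 0], [0, 0, 0]]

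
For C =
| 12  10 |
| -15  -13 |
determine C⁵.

[[582, 550], [-825, -793]]

tr C = -1 and det C = -6, so the characteristic polynomial is λ² − (-1)λ + (-6) with roots 2 and -3.
Eigenvectors give P = [[-1, -2], [1, 3]] with P⁻¹ = [[-3, -2], [1, 1]], and C = P·diag(2, -3)·P⁻¹.
Then C⁵ = P·diag(32, -243)·P⁻¹ = [[-32, 486], [32, -729]] · [[-3, -2], [1, 1]] = [[582, 550], [-825, -793]].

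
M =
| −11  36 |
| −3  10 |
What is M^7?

[[−515, 1548], [−129, 388]]

tr M = −1 and det M = −2, so the characteristic polynomial is λ² − (−1)λ + (−2) with roots 1 and −2.
Eigenvectors give P = [[3, 4], [1, 1]] with P⁻¹ = [[−1, 4], [1, −3]], and M = P·diag(1, −2)·P⁻¹.
Then M^7 = P·diag(1, −128)·P⁻¹ = [[3, −512], [1, −128]] · [[−1, 4], [1, −3]] = [[−515, 1548], [−129, 388]].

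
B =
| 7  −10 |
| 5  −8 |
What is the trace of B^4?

97

tr B = −1 and det B = −6, so the characteristic polynomial is λ² − (−1)λ + (−6) with roots 2 and −3.
Eigenvectors give P = [[2, 1], [1, 1]] with P⁻¹ = [[1, −1], [−1, 2]], and B = P·diag(2, −3)·P⁻¹.
Then B^4 = P·diag(16, 81)·P⁻¹ = [[32, 81], [16, 81]] · [[1, −1], [−1, 2]] = [[−49, 130], [−65, 146]].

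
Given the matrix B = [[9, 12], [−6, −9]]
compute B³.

[[81, 108], [−54, −81]]

tr B = 0 and det B = −9, so the characteristic polynomial is λ² − (0)λ + (−9) with roots 3 and −3.
Eigenvectors give P = [[2, −1], [−1, 1]] with P⁻¹ = [[1, 1], [1, 2]], and B = P·diag(3, −3)·P⁻¹.
Then B³ = P·diag(27, −27)·P⁻¹ = [[54, 27], [−27, −27]] · [[1, 1], [1, 2]] = [[81, 108], [−54, −81]].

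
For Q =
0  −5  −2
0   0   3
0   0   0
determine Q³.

[[0, 0, 0], [0, 0, 0], [0, 0, 0]]

Q is strictly triangular, hence nilpotent: Q³ = 0, so Q³ = 0.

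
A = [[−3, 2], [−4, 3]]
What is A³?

[[−3, 2], [−4, 3]]

A² = I (check: tr A = 0 and det A = −1), so A³ = A since 3 is odd.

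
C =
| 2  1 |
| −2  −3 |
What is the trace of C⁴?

49

C² = [[2, −1], [2, 7]]
C³ = [[6, 5], [−10, −19]]
C⁴ = [[2, −9], [18, 47]]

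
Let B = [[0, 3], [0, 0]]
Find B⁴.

B is strictly triangular, hence nilpotent: B² = 0, so B⁴ = 0.

[[0, 0], [0, 0]]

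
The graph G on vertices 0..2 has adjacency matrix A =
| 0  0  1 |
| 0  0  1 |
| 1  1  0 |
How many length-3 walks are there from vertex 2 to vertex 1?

The number of length-3 walks from vertex 2 to vertex 1 is entry (2,1) of A³, where A is the adjacency matrix.
A² = [[1, 1, 0], [1, 1, 0], [0, 0, 2]]
A³ = [[0, 0, 2], [0, 0, 2], [2, 2, 0]]

2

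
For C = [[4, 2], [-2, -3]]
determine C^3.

[[44, 18], [-18, -19]]

C^2 = [[12, 2], [-2, 5]]
C^3 = [[44, 18], [-18, -19]]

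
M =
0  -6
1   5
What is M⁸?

[[-12354, -37830], [6305, 19171]]

tr M = 5 and det M = 6, so the characteristic polynomial is λ² − (5)λ + (6) with roots 2 and 3.
Eigenvectors give P = [[-3, -2], [1, 1]] with P⁻¹ = [[-1, -2], [1, 3]], and M = P·diag(2, 3)·P⁻¹.
Then M⁸ = P·diag(256, 6561)·P⁻¹ = [[-768, -13122], [256, 6561]] · [[-1, -2], [1, 3]] = [[-12354, -37830], [6305, 19171]].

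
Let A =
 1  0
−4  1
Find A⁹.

[[1, 0], [−36, 1]]

A = I + N where N = [[0, 0], [−4, 0]] is strictly lower-triangular, so N² = 0.
(I + N)⁹ = I + 9·N = [[1, 0], [−36, 1]].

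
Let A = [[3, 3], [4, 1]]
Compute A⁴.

A² = [[21, 12], [16, 13]]
A³ = [[111, 75], [100, 61]]
A⁴ = [[633, 408], [544, 361]]

[[633, 408], [544, 361]]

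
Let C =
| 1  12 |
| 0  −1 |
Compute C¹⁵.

C² = I (check: tr C = 0 and det C = −1), so C¹⁵ = C since 15 is odd.

[[1, 12], [0, −1]]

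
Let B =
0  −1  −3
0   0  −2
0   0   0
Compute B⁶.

[[0, 0, 0], [0, 0, 0], [0, 0, 0]]

B is strictly triangular, hence nilpotent: B³ = 0, so B⁶ = 0.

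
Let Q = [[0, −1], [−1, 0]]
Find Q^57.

[[0, −1], [−1, 0]]

Q² = I (check: tr Q = 0 and det Q = −1), so Q^57 = Q since 57 is odd.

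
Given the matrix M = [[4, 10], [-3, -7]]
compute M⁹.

[[2554, 5110], [-1533, -3067]]

tr M = -3 and det M = 2, so the characteristic polynomial is λ² − (-3)λ + (2) with roots -2 and -1.
Eigenvectors give P = [[-5, 2], [3, -1]] with P⁻¹ = [[1, 2], [3, 5]], and M = P·diag(-2, -1)·P⁻¹.
Then M⁹ = P·diag(-512, -1)·P⁻¹ = [[2560, -2], [-1536, 1]] · [[1, 2], [3, 5]] = [[2554, 5110], [-1533, -3067]].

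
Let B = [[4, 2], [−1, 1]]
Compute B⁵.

tr B = 5 and det B = 6, so the characteristic polynomial is λ² − (5)λ + (6) with roots 2 and 3.
Eigenvectors give P = [[−1, 2], [1, −1]] with P⁻¹ = [[1, 2], [1, 1]], and B = P·diag(2, 3)·P⁻¹.
Then B⁵ = P·diag(32, 243)·P⁻¹ = [[−32, 486], [32, −243]] · [[1, 2], [1, 1]] = [[454, 422], [−211, −179]].

[[454, 422], [−211, −179]]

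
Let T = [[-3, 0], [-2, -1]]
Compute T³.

tr T = -4 and det T = 3, so the characteristic polynomial is λ² − (-4)λ + (3) with roots -1 and -3.
Eigenvectors give P = [[0, 1], [-1, 1]] with P⁻¹ = [[1, -1], [1, 0]], and T = P·diag(-1, -3)·P⁻¹.
Then T³ = P·diag(-1, -27)·P⁻¹ = [[0, -27], [1, -27]] · [[1, -1], [1, 0]] = [[-27, 0], [-26, -1]].

[[-27, 0], [-26, -1]]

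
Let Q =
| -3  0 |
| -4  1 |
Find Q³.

tr Q = -2 and det Q = -3, so the characteristic polynomial is λ² − (-2)λ + (-3) with roots 1 and -3.
Eigenvectors give P = [[0, 1], [1, 1]] with P⁻¹ = [[-1, 1], [1, 0]], and Q = P·diag(1, -3)·P⁻¹.
Then Q³ = P·diag(1, -27)·P⁻¹ = [[0, -27], [1, -27]] · [[-1, 1], [1, 0]] = [[-27, 0], [-28, 1]].

[[-27, 0], [-28, 1]]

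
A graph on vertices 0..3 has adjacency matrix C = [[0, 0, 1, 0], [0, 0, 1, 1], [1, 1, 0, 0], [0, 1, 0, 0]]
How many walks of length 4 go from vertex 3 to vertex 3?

2

The number of length-4 walks from vertex 3 to vertex 3 is entry (3,3) of C⁴, where C is the adjacency matrix.
C² = [[1, 1, 0, 0], [1, 2, 0, 0], [0, 0, 2, 1], [0, 0, 1, 1]]
C³ = [[0, 0, 2, 1], [0, 0, 3, 2], [2, 3, 0, 0], [1, 2, 0, 0]]
C⁴ = [[2, 3, 0, 0], [3, 5, 0, 0], [0, 0, 5, 3], [0, 0, 3, 2]]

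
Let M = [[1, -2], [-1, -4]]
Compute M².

[[3, 6], [3, 18]]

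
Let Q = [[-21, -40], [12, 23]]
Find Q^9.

tr Q = 2 and det Q = -3, so the characteristic polynomial is λ² − (2)λ + (-3) with roots 3 and -1.
Eigenvectors give P = [[5, -2], [-3, 1]] with P⁻¹ = [[-1, -2], [-3, -5]], and Q = P·diag(3, -1)·P⁻¹.
Then Q^9 = P·diag(19683, -1)·P⁻¹ = [[98415, 2], [-59049, -1]] · [[-1, -2], [-3, -5]] = [[-98421, -196840], [59052, 118103]].

[[-98421, -196840], [59052, 118103]]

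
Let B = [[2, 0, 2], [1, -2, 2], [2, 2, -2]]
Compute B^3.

[[20, -8, 24], [4, -28, 36], [20, 40, -36]]

B^2 = [[8, 4, 0], [4, 8, -6], [2, -8, 12]]
B^3 = [[20, -8, 24], [4, -28, 36], [20, 40, -36]]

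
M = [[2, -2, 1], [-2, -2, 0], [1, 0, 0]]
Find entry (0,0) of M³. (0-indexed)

M² = [[9, 0, 2], [0, 8, -2], [2, -2, 1]]
M³ = [[20, -18, 9], [-18, -16, 0], [9, 0, 2]]

20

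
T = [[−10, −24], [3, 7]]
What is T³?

tr T = −3 and det T = 2, so the characteristic polynomial is λ² − (−3)λ + (2) with roots −2 and −1.
Eigenvectors give P = [[−3, −8], [1, 3]] with P⁻¹ = [[−3, −8], [1, 3]], and T = P·diag(−2, −1)·P⁻¹.
Then T³ = P·diag(−8, −1)·P⁻¹ = [[24, 8], [−8, −3]] · [[−3, −8], [1, 3]] = [[−64, −168], [21, 55]].

[[−64, −168], [21, 55]]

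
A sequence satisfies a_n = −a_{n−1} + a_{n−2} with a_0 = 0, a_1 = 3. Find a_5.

15

With companion matrix M = [[−1, 1], [1, 0]], [a_n, a_{n−1}]ᵀ = M·[a_{n−1}, a_{n−2}]ᵀ, so [a_5, a_4]ᵀ = M^4·[a_1, a_0]ᵀ.
M^4 = [[5, −3], [−3, 2]], giving [a_5, a_4]ᵀ = [[15], [−9]].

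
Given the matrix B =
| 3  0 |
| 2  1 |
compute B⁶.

tr B = 4 and det B = 3, so the characteristic polynomial is λ² − (4)λ + (3) with roots 1 and 3.
Eigenvectors give P = [[0, -1], [1, -1]] with P⁻¹ = [[-1, 1], [-1, 0]], and B = P·diag(1, 3)·P⁻¹.
Then B⁶ = P·diag(1, 729)·P⁻¹ = [[0, -729], [1, -729]] · [[-1, 1], [-1, 0]] = [[729, 0], [728, 1]].

[[729, 0], [728, 1]]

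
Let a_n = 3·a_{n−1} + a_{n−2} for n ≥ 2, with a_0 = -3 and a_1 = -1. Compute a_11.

-269992

With companion matrix Q = [[3, 1], [1, 0]], [a_n, a_{n−1}]ᵀ = Q·[a_{n−1}, a_{n−2}]ᵀ, so [a_11, a_10]ᵀ = Q^10·[a_1, a_0]ᵀ.
Q^10 = [[141481, 42837], [42837, 12970]], giving [a_11, a_10]ᵀ = [[-269992], [-81747]].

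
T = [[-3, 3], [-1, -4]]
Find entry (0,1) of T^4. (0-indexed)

-399

T^2 = [[6, -21], [7, 13]]
T^3 = [[3, 102], [-34, -31]]
T^4 = [[-111, -399], [133, 22]]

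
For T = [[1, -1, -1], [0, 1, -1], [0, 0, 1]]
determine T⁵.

T = I + N where N = [[0, -1, -1], [0, 0, -1], [0, 0, 0]] is strictly upper-triangular, so N³ = 0.
(I + N)⁵ = I + 5·N + 10·N² = [[1, -5, 5], [0, 1, -5], [0, 0, 1]].

[[1, -5, 5], [0, 1, -5], [0, 0, 1]]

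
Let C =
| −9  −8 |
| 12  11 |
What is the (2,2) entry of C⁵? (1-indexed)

731

tr C = 2 and det C = −3, so the characteristic polynomial is λ² − (2)λ + (−3) with roots −1 and 3.
Eigenvectors give P = [[1, −2], [−1, 3]] with P⁻¹ = [[3, 2], [1, 1]], and C = P·diag(−1, 3)·P⁻¹.
Then C⁵ = P·diag(−1, 243)·P⁻¹ = [[−1, −486], [1, 729]] · [[3, 2], [1, 1]] = [[−489, −488], [732, 731]].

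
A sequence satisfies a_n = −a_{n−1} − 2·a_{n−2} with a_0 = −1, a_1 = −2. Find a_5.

8

With companion matrix B = [[−1, −2], [1, 0]], [a_n, a_{n−1}]ᵀ = B·[a_{n−1}, a_{n−2}]ᵀ, so [a_5, a_4]ᵀ = B⁴·[a_1, a_0]ᵀ.
B⁴ = [[−1, −6], [3, 2]], giving [a_5, a_4]ᵀ = [[8], [−8]].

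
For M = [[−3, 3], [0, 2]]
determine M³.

M² = [[9, −3], [0, 4]]
M³ = [[−27, 21], [0, 8]]

[[−27, 21], [0, 8]]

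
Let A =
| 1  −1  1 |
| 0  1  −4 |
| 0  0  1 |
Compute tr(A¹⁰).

3

A = I + N where N = [[0, −1, 1], [0, 0, −4], [0, 0, 0]] is strictly upper-triangular, so N³ = 0.
(I + N)¹⁰ = I + 10·N + 45·N² = [[1, −10, 190], [0, 1, −40], [0, 0, 1]].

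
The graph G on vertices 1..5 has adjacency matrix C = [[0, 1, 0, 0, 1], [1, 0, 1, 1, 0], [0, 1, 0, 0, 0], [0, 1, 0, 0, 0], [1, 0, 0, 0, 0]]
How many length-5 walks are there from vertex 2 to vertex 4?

The number of length-5 walks from vertex 2 to vertex 4 is entry (2,4) of C⁵, where C is the adjacency matrix.
C² = [[2, 0, 1, 1, 0], [0, 3, 0, 0, 1], [1, 0, 1, 1, 0], [1, 0, 1, 1, 0], [0, 1, 0, 0, 1]]
C³ = [[0, 4, 0, 0, 2], [4, 0, 3, 3, 0], [0, 3, 0, 0, 1], [0, 3, 0, 0, 1], [2, 0, 1, 1, 0]]
C⁴ = [[6, 0, 4, 4, 0], [0, 10, 0, 0, 4], [4, 0, 3, 3, 0], [4, 0, 3, 3, 0], [0, 4, 0, 0, 2]]
C⁵ = [[0, 14, 0, 0, 6], [14, 0, 10, 10, 0], [0, 10, 0, 0, 4], [0, 10, 0, 0, 4], [6, 0, 4, 4, 0]]

10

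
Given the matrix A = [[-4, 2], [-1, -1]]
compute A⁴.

tr A = -5 and det A = 6, so the characteristic polynomial is λ² − (-5)λ + (6) with roots -3 and -2.
Eigenvectors give P = [[-2, 1], [-1, 1]] with P⁻¹ = [[-1, 1], [-1, 2]], and A = P·diag(-3, -2)·P⁻¹.
Then A⁴ = P·diag(81, 16)·P⁻¹ = [[-162, 16], [-81, 16]] · [[-1, 1], [-1, 2]] = [[146, -130], [65, -49]].

[[146, -130], [65, -49]]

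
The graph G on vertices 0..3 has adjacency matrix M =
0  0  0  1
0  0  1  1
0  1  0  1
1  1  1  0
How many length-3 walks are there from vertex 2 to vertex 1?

3

The number of length-3 walks from vertex 2 to vertex 1 is entry (2,1) of M^3, where M is the adjacency matrix.
M^2 = [[1, 1, 1, 0], [1, 2, 1, 1], [1, 1, 2, 1], [0, 1, 1, 3]]
M^3 = [[0, 1, 1, 3], [1, 2, 3, 4], [1, 3, 2, 4], [3, 4, 4, 2]]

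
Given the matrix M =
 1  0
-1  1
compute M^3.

M = I + N where N = [[0, 0], [-1, 0]] is strictly lower-triangular, so N^2 = 0.
(I + N)^3 = I + 3·N = [[1, 0], [-3, 1]].

[[1, 0], [-3, 1]]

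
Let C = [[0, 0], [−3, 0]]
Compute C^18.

[[0, 0], [0, 0]]

C is strictly triangular, hence nilpotent: C^2 = 0, so C^18 = 0.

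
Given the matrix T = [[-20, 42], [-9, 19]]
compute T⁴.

[[106, -210], [45, -89]]

tr T = -1 and det T = -2, so the characteristic polynomial is λ² − (-1)λ + (-2) with roots -2 and 1.
Eigenvectors give P = [[-7, -2], [-3, -1]] with P⁻¹ = [[-1, 2], [3, -7]], and T = P·diag(-2, 1)·P⁻¹.
Then T⁴ = P·diag(16, 1)·P⁻¹ = [[-112, -2], [-48, -1]] · [[-1, 2], [3, -7]] = [[106, -210], [45, -89]].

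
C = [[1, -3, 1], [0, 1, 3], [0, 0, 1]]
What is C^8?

[[1, -24, -244], [0, 1, 24], [0, 0, 1]]

C = I + N where N = [[0, -3, 1], [0, 0, 3], [0, 0, 0]] is strictly upper-triangular, so N^3 = 0.
(I + N)^8 = I + 8·N + 28·N^2 = [[1, -24, -244], [0, 1, 24], [0, 0, 1]].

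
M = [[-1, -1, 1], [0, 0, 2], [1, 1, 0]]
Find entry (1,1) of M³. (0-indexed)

M² = [[2, 2, -3], [2, 2, 0], [-1, -1, 3]]
M³ = [[-5, -5, 6], [-2, -2, 6], [4, 4, -3]]

-2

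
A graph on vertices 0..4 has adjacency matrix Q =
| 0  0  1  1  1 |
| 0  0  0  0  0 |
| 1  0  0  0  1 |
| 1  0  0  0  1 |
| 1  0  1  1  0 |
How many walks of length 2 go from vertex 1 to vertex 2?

The number of length-2 walks from vertex 1 to vertex 2 is entry (1,2) of Q², where Q is the adjacency matrix.
Q² = [[3, 0, 1, 1, 2], [0, 0, 0, 0, 0], [1, 0, 2, 2, 1], [1, 0, 2, 2, 1], [2, 0, 1, 1, 3]]

0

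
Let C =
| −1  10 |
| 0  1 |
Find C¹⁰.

[[1, 0], [0, 1]]

C² = I (check: tr C = 0 and det C = −1), so C¹⁰ = I since 10 is even.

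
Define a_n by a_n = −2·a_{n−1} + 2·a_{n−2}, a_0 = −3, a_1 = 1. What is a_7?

1048

With companion matrix T = [[−2, 2], [1, 0]], [a_n, a_{n−1}]ᵀ = T·[a_{n−1}, a_{n−2}]ᵀ, so [a_7, a_6]ᵀ = T⁶·[a_1, a_0]ᵀ.
T⁶ = [[328, −240], [−120, 88]], giving [a_7, a_6]ᵀ = [[1048], [−384]].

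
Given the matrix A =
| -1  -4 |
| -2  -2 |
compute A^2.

[[9, 12], [6, 12]]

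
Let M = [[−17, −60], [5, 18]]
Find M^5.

tr M = 1 and det M = −6, so the characteristic polynomial is λ² − (1)λ + (−6) with roots 3 and −2.
Eigenvectors give P = [[−3, −4], [1, 1]] with P⁻¹ = [[1, 4], [−1, −3]], and M = P·diag(3, −2)·P⁻¹.
Then M^5 = P·diag(243, −32)·P⁻¹ = [[−729, 128], [243, −32]] · [[1, 4], [−1, −3]] = [[−857, −3300], [275, 1068]].

[[−857, −3300], [275, 1068]]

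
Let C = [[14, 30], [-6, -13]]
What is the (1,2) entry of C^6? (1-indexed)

630

tr C = 1 and det C = -2, so the characteristic polynomial is λ² − (1)λ + (-2) with roots -1 and 2.
Eigenvectors give P = [[-2, 5], [1, -2]] with P⁻¹ = [[2, 5], [1, 2]], and C = P·diag(-1, 2)·P⁻¹.
Then C^6 = P·diag(1, 64)·P⁻¹ = [[-2, 320], [1, -128]] · [[2, 5], [1, 2]] = [[316, 630], [-126, -251]].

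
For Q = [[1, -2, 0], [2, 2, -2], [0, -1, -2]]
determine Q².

[[-3, -6, 4], [6, 2, 0], [-2, 0, 6]]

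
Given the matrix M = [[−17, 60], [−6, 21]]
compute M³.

[[−233, 780], [−78, 261]]

tr M = 4 and det M = 3, so the characteristic polynomial is λ² − (4)λ + (3) with roots 1 and 3.
Eigenvectors give P = [[10, −3], [3, −1]] with P⁻¹ = [[1, −3], [3, −10]], and M = P·diag(1, 3)·P⁻¹.
Then M³ = P·diag(1, 27)·P⁻¹ = [[10, −81], [3, −27]] · [[1, −3], [3, −10]] = [[−233, 780], [−78, 261]].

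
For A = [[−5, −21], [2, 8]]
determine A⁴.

tr A = 3 and det A = 2, so the characteristic polynomial is λ² − (3)λ + (2) with roots 1 and 2.
Eigenvectors give P = [[7, −3], [−2, 1]] with P⁻¹ = [[1, 3], [2, 7]], and A = P·diag(1, 2)·P⁻¹.
Then A⁴ = P·diag(1, 16)·P⁻¹ = [[7, −48], [−2, 16]] · [[1, 3], [2, 7]] = [[−89, −315], [30, 106]].

[[−89, −315], [30, 106]]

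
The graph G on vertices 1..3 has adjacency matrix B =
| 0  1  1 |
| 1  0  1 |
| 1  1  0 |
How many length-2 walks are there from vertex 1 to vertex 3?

1

The number of length-2 walks from vertex 1 to vertex 3 is entry (1,3) of B², where B is the adjacency matrix.
B² = [[2, 1, 1], [1, 2, 1], [1, 1, 2]]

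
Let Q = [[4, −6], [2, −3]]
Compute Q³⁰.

[[4, −6], [2, −3]]

Q² = Q (a projection; rank 1, trace 1), so Q³⁰ = Q.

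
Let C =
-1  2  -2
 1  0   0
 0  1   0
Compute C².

[[3, -4, 2], [-1, 2, -2], [1, 0, 0]]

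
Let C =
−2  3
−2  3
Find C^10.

[[−2, 3], [−2, 3]]

C² = C (a projection; rank 1, trace 1), so C^10 = C.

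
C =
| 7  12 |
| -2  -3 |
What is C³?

tr C = 4 and det C = 3, so the characteristic polynomial is λ² − (4)λ + (3) with roots 1 and 3.
Eigenvectors give P = [[-2, 3], [1, -1]] with P⁻¹ = [[1, 3], [1, 2]], and C = P·diag(1, 3)·P⁻¹.
Then C³ = P·diag(1, 27)·P⁻¹ = [[-2, 81], [1, -27]] · [[1, 3], [1, 2]] = [[79, 156], [-26, -51]].

[[79, 156], [-26, -51]]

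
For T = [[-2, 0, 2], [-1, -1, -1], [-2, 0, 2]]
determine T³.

T² = [[0, 0, 0], [5, 1, -3], [0, 0, 0]]
T³ = [[0, 0, 0], [-5, -1, 3], [0, 0, 0]]

[[0, 0, 0], [-5, -1, 3], [0, 0, 0]]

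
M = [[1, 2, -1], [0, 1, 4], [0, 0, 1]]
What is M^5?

M = I + N where N = [[0, 2, -1], [0, 0, 4], [0, 0, 0]] is strictly upper-triangular, so N^3 = 0.
(I + N)^5 = I + 5·N + 10·N^2 = [[1, 10, 75], [0, 1, 20], [0, 0, 1]].

[[1, 10, 75], [0, 1, 20], [0, 0, 1]]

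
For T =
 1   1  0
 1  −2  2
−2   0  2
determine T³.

[[−3, 4, 2], [0, −15, 10], [−16, −2, 4]]

T² = [[2, −1, 2], [−5, 5, 0], [−6, −2, 4]]
T³ = [[−3, 4, 2], [0, −15, 10], [−16, −2, 4]]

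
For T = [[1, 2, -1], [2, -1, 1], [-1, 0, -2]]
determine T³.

[[3, 12, -12], [14, -7, 16], [-8, 4, -13]]

T² = [[6, 0, 3], [-1, 5, -5], [1, -2, 5]]
T³ = [[3, 12, -12], [14, -7, 16], [-8, 4, -13]]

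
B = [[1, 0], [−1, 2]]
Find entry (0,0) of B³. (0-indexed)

B² = [[1, 0], [−3, 4]]
B³ = [[1, 0], [−7, 8]]

1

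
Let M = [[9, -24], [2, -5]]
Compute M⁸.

[[26241, -78720], [6560, -19679]]

tr M = 4 and det M = 3, so the characteristic polynomial is λ² − (4)λ + (3) with roots 3 and 1.
Eigenvectors give P = [[4, 3], [1, 1]] with P⁻¹ = [[1, -3], [-1, 4]], and M = P·diag(3, 1)·P⁻¹.
Then M⁸ = P·diag(6561, 1)·P⁻¹ = [[26244, 3], [6561, 1]] · [[1, -3], [-1, 4]] = [[26241, -78720], [6560, -19679]].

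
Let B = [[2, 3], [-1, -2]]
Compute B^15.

[[2, 3], [-1, -2]]

B² = I (check: tr B = 0 and det B = -1), so B^15 = B since 15 is odd.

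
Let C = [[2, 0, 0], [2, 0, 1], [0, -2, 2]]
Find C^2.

[[4, 0, 0], [4, -2, 2], [-4, -4, 2]]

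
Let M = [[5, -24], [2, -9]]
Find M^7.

tr M = -4 and det M = 3, so the characteristic polynomial is λ² − (-4)λ + (3) with roots -3 and -1.
Eigenvectors give P = [[-3, 4], [-1, 1]] with P⁻¹ = [[1, -4], [1, -3]], and M = P·diag(-3, -1)·P⁻¹.
Then M^7 = P·diag(-2187, -1)·P⁻¹ = [[6561, -4], [2187, -1]] · [[1, -4], [1, -3]] = [[6557, -26232], [2186, -8745]].

[[6557, -26232], [2186, -8745]]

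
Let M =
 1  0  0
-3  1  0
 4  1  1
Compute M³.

[[1, 0, 0], [-9, 1, 0], [3, 3, 1]]

M = I + N where N = [[0, 0, 0], [-3, 0, 0], [4, 1, 0]] is strictly lower-triangular, so N³ = 0.
(I + N)³ = I + 3·N + 3·N² = [[1, 0, 0], [-9, 1, 0], [3, 3, 1]].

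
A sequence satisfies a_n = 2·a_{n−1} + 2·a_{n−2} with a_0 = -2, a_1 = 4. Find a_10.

16960

With companion matrix Q = [[2, 2], [1, 0]], [a_n, a_{n−1}]ᵀ = Q·[a_{n−1}, a_{n−2}]ᵀ, so [a_10, a_9]ᵀ = Q⁹·[a_1, a_0]ᵀ.
Q⁹ = [[6688, 4896], [2448, 1792]], giving [a_10, a_9]ᵀ = [[16960], [6208]].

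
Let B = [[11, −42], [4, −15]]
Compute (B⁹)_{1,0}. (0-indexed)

tr B = −4 and det B = 3, so the characteristic polynomial is λ² − (−4)λ + (3) with roots −1 and −3.
Eigenvectors give P = [[7, 3], [2, 1]] with P⁻¹ = [[1, −3], [−2, 7]], and B = P·diag(−1, −3)·P⁻¹.
Then B⁹ = P·diag(−1, −19683)·P⁻¹ = [[−7, −59049], [−2, −19683]] · [[1, −3], [−2, 7]] = [[118091, −413322], [39364, −137775]].

39364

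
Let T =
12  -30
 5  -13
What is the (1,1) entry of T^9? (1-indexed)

tr T = -1 and det T = -6, so the characteristic polynomial is λ² − (-1)λ + (-6) with roots 2 and -3.
Eigenvectors give P = [[3, -2], [1, -1]] with P⁻¹ = [[1, -2], [1, -3]], and T = P·diag(2, -3)·P⁻¹.
Then T^9 = P·diag(512, -19683)·P⁻¹ = [[1536, 39366], [512, 19683]] · [[1, -2], [1, -3]] = [[40902, -121170], [20195, -60073]].

40902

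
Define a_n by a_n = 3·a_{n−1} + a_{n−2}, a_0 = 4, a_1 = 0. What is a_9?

15708

With companion matrix C = [[3, 1], [1, 0]], [a_n, a_{n−1}]ᵀ = C·[a_{n−1}, a_{n−2}]ᵀ, so [a_9, a_8]ᵀ = C⁸·[a_1, a_0]ᵀ.
C⁸ = [[12970, 3927], [3927, 1189]], giving [a_9, a_8]ᵀ = [[15708], [4756]].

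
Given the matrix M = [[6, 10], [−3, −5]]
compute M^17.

M² = M (a projection; rank 1, trace 1), so M^17 = M.

[[6, 10], [−3, −5]]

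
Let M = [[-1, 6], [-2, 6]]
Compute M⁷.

[[-6049, 12354], [-4118, 8364]]

tr M = 5 and det M = 6, so the characteristic polynomial is λ² − (5)λ + (6) with roots 2 and 3.
Eigenvectors give P = [[2, -3], [1, -2]] with P⁻¹ = [[2, -3], [1, -2]], and M = P·diag(2, 3)·P⁻¹.
Then M⁷ = P·diag(128, 2187)·P⁻¹ = [[256, -6561], [128, -4374]] · [[2, -3], [1, -2]] = [[-6049, 12354], [-4118, 8364]].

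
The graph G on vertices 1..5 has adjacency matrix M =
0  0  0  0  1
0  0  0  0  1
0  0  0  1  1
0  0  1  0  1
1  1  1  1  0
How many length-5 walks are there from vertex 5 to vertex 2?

The number of length-5 walks from vertex 5 to vertex 2 is entry (5,2) of M⁵, where M is the adjacency matrix.
M² = [[1, 1, 1, 1, 0], [1, 1, 1, 1, 0], [1, 1, 2, 1, 1], [1, 1, 1, 2, 1], [0, 0, 1, 1, 4]]
M³ = [[0, 0, 1, 1, 4], [0, 0, 1, 1, 4], [1, 1, 2, 3, 5], [1, 1, 3, 2, 5], [4, 4, 5, 5, 2]]
M⁴ = [[4, 4, 5, 5, 2], [4, 4, 5, 5, 2], [5, 5, 8, 7, 7], [5, 5, 7, 8, 7], [2, 2, 7, 7, 18]]
M⁵ = [[2, 2, 7, 7, 18], [2, 2, 7, 7, 18], [7, 7, 14, 15, 25], [7, 7, 15, 14, 25], [18, 18, 25, 25, 18]]

18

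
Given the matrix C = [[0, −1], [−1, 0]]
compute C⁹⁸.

C² = I (check: tr C = 0 and det C = −1), so C⁹⁸ = I since 98 is even.

[[1, 0], [0, 1]]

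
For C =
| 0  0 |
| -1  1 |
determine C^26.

C² = C (a projection; rank 1, trace 1), so C^26 = C.

[[0, 0], [-1, 1]]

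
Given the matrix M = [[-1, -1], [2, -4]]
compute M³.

M² = [[-1, 5], [-10, 14]]
M³ = [[11, -19], [38, -46]]

[[11, -19], [38, -46]]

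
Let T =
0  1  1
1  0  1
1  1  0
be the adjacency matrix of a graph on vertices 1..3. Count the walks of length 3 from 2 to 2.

2

The number of length-3 walks from vertex 2 to vertex 2 is entry (2,2) of T^3, where T is the adjacency matrix.
T^2 = [[2, 1, 1], [1, 2, 1], [1, 1, 2]]
T^3 = [[2, 3, 3], [3, 2, 3], [3, 3, 2]]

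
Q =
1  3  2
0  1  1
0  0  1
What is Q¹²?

Q = I + N where N = [[0, 3, 2], [0, 0, 1], [0, 0, 0]] is strictly upper-triangular, so N³ = 0.
(I + N)¹² = I + 12·N + 66·N² = [[1, 36, 222], [0, 1, 12], [0, 0, 1]].

[[1, 36, 222], [0, 1, 12], [0, 0, 1]]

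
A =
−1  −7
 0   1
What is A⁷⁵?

A² = I (check: tr A = 0 and det A = −1), so A⁷⁵ = A since 75 is odd.

[[−1, −7], [0, 1]]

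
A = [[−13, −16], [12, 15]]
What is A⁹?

tr A = 2 and det A = −3, so the characteristic polynomial is λ² − (2)λ + (−3) with roots 3 and −1.
Eigenvectors give P = [[−1, 4], [1, −3]] with P⁻¹ = [[3, 4], [1, 1]], and A = P·diag(3, −1)·P⁻¹.
Then A⁹ = P·diag(19683, −1)·P⁻¹ = [[−19683, −4], [19683, 3]] · [[3, 4], [1, 1]] = [[−59053, −78736], [59052, 78735]].

[[−59053, −78736], [59052, 78735]]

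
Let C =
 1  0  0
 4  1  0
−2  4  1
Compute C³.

[[1, 0, 0], [12, 1, 0], [42, 12, 1]]

C = I + N where N = [[0, 0, 0], [4, 0, 0], [−2, 4, 0]] is strictly lower-triangular, so N³ = 0.
(I + N)³ = I + 3·N + 3·N² = [[1, 0, 0], [12, 1, 0], [42, 12, 1]].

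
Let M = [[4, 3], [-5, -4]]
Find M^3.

[[4, 3], [-5, -4]]

M² = I (check: tr M = 0 and det M = -1), so M^3 = M since 3 is odd.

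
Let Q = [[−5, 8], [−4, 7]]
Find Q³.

[[−29, 56], [−28, 55]]

tr Q = 2 and det Q = −3, so the characteristic polynomial is λ² − (2)λ + (−3) with roots −1 and 3.
Eigenvectors give P = [[−2, −1], [−1, −1]] with P⁻¹ = [[−1, 1], [1, −2]], and Q = P·diag(−1, 3)·P⁻¹.
Then Q³ = P·diag(−1, 27)·P⁻¹ = [[2, −27], [1, −27]] · [[−1, 1], [1, −2]] = [[−29, 56], [−28, 55]].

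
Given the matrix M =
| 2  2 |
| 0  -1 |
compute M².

[[4, 2], [0, 1]]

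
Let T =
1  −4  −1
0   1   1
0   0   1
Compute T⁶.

[[1, −24, −66], [0, 1, 6], [0, 0, 1]]

T = I + N where N = [[0, −4, −1], [0, 0, 1], [0, 0, 0]] is strictly upper-triangular, so N³ = 0.
(I + N)⁶ = I + 6·N + 15·N² = [[1, −24, −66], [0, 1, 6], [0, 0, 1]].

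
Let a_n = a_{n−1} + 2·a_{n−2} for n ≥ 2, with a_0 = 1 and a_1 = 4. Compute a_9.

854

With companion matrix B = [[1, 2], [1, 0]], [a_n, a_{n−1}]ᵀ = B·[a_{n−1}, a_{n−2}]ᵀ, so [a_9, a_8]ᵀ = B⁸·[a_1, a_0]ᵀ.
B⁸ = [[171, 170], [85, 86]], giving [a_9, a_8]ᵀ = [[854], [426]].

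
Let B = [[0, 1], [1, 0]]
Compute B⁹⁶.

[[1, 0], [0, 1]]

B² = I (check: tr B = 0 and det B = -1), so B⁹⁶ = I since 96 is even.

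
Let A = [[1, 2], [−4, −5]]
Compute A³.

[[25, 26], [−52, −53]]

tr A = −4 and det A = 3, so the characteristic polynomial is λ² − (−4)λ + (3) with roots −3 and −1.
Eigenvectors give P = [[−1, −1], [2, 1]] with P⁻¹ = [[1, 1], [−2, −1]], and A = P·diag(−3, −1)·P⁻¹.
Then A³ = P·diag(−27, −1)·P⁻¹ = [[27, 1], [−54, −1]] · [[1, 1], [−2, −1]] = [[25, 26], [−52, −53]].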